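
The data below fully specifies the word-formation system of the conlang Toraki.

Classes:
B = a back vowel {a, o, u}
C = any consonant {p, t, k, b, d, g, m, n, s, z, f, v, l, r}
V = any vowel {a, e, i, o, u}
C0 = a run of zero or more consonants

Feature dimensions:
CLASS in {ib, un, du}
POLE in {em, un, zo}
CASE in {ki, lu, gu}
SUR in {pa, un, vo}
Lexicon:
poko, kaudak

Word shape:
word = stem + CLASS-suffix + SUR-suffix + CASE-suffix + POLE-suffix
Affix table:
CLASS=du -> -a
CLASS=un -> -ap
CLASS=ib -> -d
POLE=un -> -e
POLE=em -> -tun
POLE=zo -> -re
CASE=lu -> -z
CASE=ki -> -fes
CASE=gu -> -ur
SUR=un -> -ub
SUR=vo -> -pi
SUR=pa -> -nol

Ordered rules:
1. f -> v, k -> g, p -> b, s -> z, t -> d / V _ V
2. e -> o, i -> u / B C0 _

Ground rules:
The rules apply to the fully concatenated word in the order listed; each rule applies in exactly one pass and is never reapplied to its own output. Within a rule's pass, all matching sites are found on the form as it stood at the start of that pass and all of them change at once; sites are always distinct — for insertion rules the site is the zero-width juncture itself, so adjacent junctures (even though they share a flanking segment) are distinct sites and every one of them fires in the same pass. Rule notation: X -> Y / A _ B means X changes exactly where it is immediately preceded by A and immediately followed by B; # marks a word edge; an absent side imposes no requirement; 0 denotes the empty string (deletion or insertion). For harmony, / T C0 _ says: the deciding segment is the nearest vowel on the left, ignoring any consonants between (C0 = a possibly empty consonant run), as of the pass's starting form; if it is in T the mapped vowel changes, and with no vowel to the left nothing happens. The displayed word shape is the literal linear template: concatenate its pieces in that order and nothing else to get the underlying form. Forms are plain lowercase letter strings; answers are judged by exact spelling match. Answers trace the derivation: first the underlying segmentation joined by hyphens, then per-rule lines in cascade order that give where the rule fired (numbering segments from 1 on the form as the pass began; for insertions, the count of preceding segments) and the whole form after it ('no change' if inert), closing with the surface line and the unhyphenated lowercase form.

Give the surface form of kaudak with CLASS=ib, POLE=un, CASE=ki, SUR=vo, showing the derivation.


underlying: kaudak-d-pi-fes-e
1. f -> v, k -> g, p -> b, s -> z, t -> d / V _ V: fires at position(s) 10, 12: kaudakdpiveze
2. e -> o, i -> u / B C0 _: fires at position(s) 9: kaudakdpuveze
surface: kaudakdpuveze


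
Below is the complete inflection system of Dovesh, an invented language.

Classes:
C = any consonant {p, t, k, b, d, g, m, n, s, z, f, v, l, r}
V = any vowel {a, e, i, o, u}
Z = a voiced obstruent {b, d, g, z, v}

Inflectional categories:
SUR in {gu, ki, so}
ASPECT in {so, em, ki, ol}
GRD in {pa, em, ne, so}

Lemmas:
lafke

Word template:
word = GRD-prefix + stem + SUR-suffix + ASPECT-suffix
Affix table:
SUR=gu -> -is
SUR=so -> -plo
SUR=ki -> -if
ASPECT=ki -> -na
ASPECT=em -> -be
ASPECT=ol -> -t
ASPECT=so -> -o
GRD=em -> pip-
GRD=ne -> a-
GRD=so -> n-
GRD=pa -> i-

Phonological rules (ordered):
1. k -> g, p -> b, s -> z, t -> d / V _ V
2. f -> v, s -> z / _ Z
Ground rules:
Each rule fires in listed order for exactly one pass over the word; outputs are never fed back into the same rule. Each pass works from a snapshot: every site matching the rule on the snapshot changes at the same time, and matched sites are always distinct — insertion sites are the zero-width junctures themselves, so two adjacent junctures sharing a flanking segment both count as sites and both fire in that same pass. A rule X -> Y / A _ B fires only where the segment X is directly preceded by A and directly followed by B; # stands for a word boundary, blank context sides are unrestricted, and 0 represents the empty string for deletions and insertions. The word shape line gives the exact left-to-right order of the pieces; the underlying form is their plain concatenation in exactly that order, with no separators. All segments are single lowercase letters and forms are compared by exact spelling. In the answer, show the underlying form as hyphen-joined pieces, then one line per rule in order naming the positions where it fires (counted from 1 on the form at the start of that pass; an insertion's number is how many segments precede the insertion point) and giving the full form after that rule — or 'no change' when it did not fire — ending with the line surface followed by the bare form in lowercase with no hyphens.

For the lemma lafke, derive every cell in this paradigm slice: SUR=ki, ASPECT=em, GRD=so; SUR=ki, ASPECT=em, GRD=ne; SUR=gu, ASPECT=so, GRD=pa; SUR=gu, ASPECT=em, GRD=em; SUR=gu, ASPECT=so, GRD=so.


cell SUR=ki, ASPECT=em, GRD=so:
underlying: n-lafke-if-be
1. k -> g, p -> b, s -> z, t -> d / V _ V: no change
2. f -> v, s -> z / _ Z: fires at position(s) 8: nlafkeivbe
surface: nlafkeivbe

cell SUR=ki, ASPECT=em, GRD=ne:
underlying: a-lafke-if-be
1. k -> g, p -> b, s -> z, t -> d / V _ V: no change
2. f -> v, s -> z / _ Z: fires at position(s) 8: alafkeivbe
surface: alafkeivbe

cell SUR=gu, ASPECT=so, GRD=pa:
underlying: i-lafke-is-o
1. k -> g, p -> b, s -> z, t -> d / V _ V: fires at position(s) 8: ilafkeizo
2. f -> v, s -> z / _ Z: no change
surface: ilafkeizo

cell SUR=gu, ASPECT=em, GRD=em:
underlying: pip-lafke-is-be
1. k -> g, p -> b, s -> z, t -> d / V _ V: no change
2. f -> v, s -> z / _ Z: fires at position(s) 10: piplafkeizbe
surface: piplafkeizbe

cell SUR=gu, ASPECT=so, GRD=so:
underlying: n-lafke-is-o
1. k -> g, p -> b, s -> z, t -> d / V _ V: fires at position(s) 8: nlafkeizo
2. f -> v, s -> z / _ Z: no change
surface: nlafkeizo


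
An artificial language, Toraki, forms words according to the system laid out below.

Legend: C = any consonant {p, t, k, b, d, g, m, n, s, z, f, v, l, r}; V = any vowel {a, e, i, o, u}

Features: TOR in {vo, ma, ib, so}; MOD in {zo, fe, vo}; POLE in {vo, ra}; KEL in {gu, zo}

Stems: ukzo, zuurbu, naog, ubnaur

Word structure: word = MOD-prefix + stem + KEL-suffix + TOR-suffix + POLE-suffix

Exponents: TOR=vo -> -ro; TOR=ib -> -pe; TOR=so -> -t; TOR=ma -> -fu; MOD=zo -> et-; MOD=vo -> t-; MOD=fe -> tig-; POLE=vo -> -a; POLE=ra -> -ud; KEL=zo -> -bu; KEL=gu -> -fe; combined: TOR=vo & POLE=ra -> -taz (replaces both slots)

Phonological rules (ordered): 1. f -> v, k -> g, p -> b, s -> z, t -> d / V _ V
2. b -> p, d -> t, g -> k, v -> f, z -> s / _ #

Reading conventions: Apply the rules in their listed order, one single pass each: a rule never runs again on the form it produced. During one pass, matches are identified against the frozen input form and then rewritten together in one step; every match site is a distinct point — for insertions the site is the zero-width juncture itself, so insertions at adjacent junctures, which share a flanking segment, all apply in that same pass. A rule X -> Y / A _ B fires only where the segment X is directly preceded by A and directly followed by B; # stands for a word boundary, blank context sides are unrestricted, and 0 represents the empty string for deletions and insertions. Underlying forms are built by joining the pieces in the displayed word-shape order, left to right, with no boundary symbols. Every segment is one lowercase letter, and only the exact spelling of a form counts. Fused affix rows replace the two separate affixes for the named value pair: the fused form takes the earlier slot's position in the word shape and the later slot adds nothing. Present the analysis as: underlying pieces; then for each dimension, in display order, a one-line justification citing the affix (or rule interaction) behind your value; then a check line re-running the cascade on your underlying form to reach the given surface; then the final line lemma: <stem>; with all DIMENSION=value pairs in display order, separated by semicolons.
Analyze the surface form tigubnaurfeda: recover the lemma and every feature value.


underlying: tig-ubnaur-fe-t-a
TOR=so - signalled by the affix -t
MOD=fe - signalled by the affix tig-
POLE=vo - signalled by the affix -a
KEL=gu - signalled by the affix -fe
check: tigubnaurfeta -> tigubnaurfeda -> tigubnaurfeda
lemma: ubnaur; TOR=so; MOD=fe; POLE=vo; KEL=gu


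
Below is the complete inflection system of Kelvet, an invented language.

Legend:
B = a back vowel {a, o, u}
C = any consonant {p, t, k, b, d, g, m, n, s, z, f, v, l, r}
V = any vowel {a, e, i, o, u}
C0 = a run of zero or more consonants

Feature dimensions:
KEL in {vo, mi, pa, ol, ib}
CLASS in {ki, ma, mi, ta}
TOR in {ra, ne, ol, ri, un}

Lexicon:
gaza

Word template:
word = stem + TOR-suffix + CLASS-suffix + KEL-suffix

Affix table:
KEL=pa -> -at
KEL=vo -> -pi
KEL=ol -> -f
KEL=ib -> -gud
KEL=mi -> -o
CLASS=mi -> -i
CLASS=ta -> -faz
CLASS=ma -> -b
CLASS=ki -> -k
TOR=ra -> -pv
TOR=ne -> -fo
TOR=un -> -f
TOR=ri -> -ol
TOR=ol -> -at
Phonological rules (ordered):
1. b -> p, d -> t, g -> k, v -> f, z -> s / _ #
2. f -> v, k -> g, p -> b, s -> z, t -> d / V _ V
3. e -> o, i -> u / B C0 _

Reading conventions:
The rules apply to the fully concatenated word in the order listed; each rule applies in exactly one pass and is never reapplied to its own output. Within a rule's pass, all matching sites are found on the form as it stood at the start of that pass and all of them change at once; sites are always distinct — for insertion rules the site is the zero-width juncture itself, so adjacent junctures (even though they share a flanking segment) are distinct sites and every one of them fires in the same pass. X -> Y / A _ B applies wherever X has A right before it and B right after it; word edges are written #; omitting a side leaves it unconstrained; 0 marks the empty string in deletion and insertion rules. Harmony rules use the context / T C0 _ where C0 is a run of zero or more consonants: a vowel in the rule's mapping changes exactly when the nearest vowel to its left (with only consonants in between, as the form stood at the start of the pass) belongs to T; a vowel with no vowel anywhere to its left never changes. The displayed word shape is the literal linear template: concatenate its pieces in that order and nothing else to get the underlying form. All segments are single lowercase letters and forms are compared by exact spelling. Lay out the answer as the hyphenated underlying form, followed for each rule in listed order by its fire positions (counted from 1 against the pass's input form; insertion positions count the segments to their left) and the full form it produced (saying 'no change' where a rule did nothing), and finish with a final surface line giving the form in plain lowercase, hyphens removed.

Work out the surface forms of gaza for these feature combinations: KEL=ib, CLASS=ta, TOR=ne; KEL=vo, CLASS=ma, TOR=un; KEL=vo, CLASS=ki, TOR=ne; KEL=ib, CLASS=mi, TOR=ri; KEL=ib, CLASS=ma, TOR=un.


cell KEL=ib, CLASS=ta, TOR=ne:
underlying: gaza-fo-faz-gud
1. b -> p, d -> t, g -> k, v -> f, z -> s / _ #: fires at position(s) 12: gazafofazgut
2. f -> v, k -> g, p -> b, s -> z, t -> d / V _ V: fires at position(s) 5, 7: gazavovazgut
3. e -> o, i -> u / B C0 _: no change
surface: gazavovazgut

cell KEL=vo, CLASS=ma, TOR=un:
underlying: gaza-f-b-pi
1. b -> p, d -> t, g -> k, v -> f, z -> s / _ #: no change
2. f -> v, k -> g, p -> b, s -> z, t -> d / V _ V: no change
3. e -> o, i -> u / B C0 _: fires at position(s) 8: gazafbpu
surface: gazafbpu

cell KEL=vo, CLASS=ki, TOR=ne:
underlying: gaza-fo-k-pi
1. b -> p, d -> t, g -> k, v -> f, z -> s / _ #: no change
2. f -> v, k -> g, p -> b, s -> z, t -> d / V _ V: fires at position(s) 5: gazavokpi
3. e -> o, i -> u / B C0 _: fires at position(s) 9: gazavokpu
surface: gazavokpu

cell KEL=ib, CLASS=mi, TOR=ri:
underlying: gaza-ol-i-gud
1. b -> p, d -> t, g -> k, v -> f, z -> s / _ #: fires at position(s) 10: gazaoligut
2. f -> v, k -> g, p -> b, s -> z, t -> d / V _ V: no change
3. e -> o, i -> u / B C0 _: fires at position(s) 7: gazaolugut
surface: gazaolugut

cell KEL=ib, CLASS=ma, TOR=un:
underlying: gaza-f-b-gud
1. b -> p, d -> t, g -> k, v -> f, z -> s / _ #: fires at position(s) 9: gazafbgut
2. f -> v, k -> g, p -> b, s -> z, t -> d / V _ V: no change
3. e -> o, i -> u / B C0 _: no change
surface: gazafbgut


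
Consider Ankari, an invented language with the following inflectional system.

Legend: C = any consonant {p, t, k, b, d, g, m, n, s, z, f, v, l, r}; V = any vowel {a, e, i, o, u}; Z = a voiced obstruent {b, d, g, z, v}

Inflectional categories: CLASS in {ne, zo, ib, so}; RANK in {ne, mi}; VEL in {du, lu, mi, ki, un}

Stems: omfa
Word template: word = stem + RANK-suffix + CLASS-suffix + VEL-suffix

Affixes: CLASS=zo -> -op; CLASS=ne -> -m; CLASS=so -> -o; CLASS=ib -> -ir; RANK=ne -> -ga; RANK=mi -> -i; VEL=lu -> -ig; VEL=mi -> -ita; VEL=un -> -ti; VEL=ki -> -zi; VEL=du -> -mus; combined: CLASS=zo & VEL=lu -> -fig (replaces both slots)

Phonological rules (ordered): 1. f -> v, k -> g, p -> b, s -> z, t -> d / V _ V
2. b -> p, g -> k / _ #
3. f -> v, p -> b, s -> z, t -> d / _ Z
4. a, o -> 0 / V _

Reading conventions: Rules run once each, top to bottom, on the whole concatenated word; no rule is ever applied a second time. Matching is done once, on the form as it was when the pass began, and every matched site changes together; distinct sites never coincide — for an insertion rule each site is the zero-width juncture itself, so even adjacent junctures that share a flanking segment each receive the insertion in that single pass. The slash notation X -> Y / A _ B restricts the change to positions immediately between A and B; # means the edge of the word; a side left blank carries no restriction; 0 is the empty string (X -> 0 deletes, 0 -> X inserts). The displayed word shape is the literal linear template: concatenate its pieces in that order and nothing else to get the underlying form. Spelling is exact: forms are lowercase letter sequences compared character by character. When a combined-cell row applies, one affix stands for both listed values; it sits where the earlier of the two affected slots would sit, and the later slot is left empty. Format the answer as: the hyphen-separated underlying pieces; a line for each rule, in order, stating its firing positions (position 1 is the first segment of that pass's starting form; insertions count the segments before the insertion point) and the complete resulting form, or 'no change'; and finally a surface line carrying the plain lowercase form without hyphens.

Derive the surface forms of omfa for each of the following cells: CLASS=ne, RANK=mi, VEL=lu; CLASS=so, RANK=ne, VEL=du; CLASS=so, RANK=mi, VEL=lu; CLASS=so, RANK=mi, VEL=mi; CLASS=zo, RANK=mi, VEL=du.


cell CLASS=ne, RANK=mi, VEL=lu:
underlying: omfa-i-m-ig
1. f -> v, k -> g, p -> b, s -> z, t -> d / V _ V: no change
2. b -> p, g -> k / _ #: fires at position(s) 8: omfaimik
3. f -> v, p -> b, s -> z, t -> d / _ Z: no change
4. a, o -> 0 / V _: no change
surface: omfaimik

cell CLASS=so, RANK=ne, VEL=du:
underlying: omfa-ga-o-mus
1. f -> v, k -> g, p -> b, s -> z, t -> d / V _ V: no change
2. b -> p, g -> k / _ #: no change
3. f -> v, p -> b, s -> z, t -> d / _ Z: no change
4. a, o -> 0 / V _: fires at position(s) 7: omfagamus
surface: omfagamus

cell CLASS=so, RANK=mi, VEL=lu:
underlying: omfa-i-o-ig
1. f -> v, k -> g, p -> b, s -> z, t -> d / V _ V: no change
2. b -> p, g -> k / _ #: fires at position(s) 8: omfaioik
3. f -> v, p -> b, s -> z, t -> d / _ Z: no change
4. a, o -> 0 / V _: fires at position(s) 6: omfaiik
surface: omfaiik

cell CLASS=so, RANK=mi, VEL=mi:
underlying: omfa-i-o-ita
1. f -> v, k -> g, p -> b, s -> z, t -> d / V _ V: fires at position(s) 8: omfaioida
2. b -> p, g -> k / _ #: no change
3. f -> v, p -> b, s -> z, t -> d / _ Z: no change
4. a, o -> 0 / V _: fires at position(s) 6: omfaiida
surface: omfaiida

cell CLASS=zo, RANK=mi, VEL=du:
underlying: omfa-i-op-mus
1. f -> v, k -> g, p -> b, s -> z, t -> d / V _ V: no change
2. b -> p, g -> k / _ #: no change
3. f -> v, p -> b, s -> z, t -> d / _ Z: no change
4. a, o -> 0 / V _: fires at position(s) 6: omfaipmus
surface: omfaipmus


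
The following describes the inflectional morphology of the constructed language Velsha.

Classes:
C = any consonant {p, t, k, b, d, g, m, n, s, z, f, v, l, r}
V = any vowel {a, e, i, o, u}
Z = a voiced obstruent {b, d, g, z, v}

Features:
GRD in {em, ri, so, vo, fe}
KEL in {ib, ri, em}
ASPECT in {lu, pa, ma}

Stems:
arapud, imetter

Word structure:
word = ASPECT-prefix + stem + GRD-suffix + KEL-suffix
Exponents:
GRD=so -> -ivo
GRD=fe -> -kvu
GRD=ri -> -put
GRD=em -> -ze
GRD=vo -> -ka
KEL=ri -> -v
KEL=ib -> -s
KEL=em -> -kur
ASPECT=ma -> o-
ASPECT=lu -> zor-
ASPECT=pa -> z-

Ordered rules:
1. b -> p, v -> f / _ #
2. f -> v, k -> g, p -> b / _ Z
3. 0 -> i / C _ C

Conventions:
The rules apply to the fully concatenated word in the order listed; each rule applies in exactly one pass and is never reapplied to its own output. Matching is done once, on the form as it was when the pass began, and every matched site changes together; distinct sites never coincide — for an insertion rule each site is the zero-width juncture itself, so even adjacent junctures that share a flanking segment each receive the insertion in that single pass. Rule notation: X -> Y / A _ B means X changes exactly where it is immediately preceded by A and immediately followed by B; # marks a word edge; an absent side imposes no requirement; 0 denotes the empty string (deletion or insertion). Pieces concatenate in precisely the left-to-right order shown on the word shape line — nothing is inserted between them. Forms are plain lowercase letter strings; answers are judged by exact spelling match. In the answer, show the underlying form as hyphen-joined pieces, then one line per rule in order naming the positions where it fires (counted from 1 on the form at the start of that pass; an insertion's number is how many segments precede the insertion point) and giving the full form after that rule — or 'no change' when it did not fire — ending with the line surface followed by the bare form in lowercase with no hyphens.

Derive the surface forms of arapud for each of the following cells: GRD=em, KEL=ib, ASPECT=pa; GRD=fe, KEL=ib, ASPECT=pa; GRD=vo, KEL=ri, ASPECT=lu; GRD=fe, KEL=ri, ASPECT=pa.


cell GRD=em, KEL=ib, ASPECT=pa:
underlying: z-arapud-ze-s
1. b -> p, v -> f / _ #: no change
2. f -> v, k -> g, p -> b / _ Z: no change
3. 0 -> i / C _ C: inserts after position(s) 7: zarapudizes
surface: zarapudizes

cell GRD=fe, KEL=ib, ASPECT=pa:
underlying: z-arapud-kvu-s
1. b -> p, v -> f / _ #: no change
2. f -> v, k -> g, p -> b / _ Z: fires at position(s) 8: zarapudgvus
3. 0 -> i / C _ C: inserts after position(s) 7, 8: zarapudigivus
surface: zarapudigivus

cell GRD=vo, KEL=ri, ASPECT=lu:
underlying: zor-arapud-ka-v
1. b -> p, v -> f / _ #: fires at position(s) 12: zorarapudkaf
2. f -> v, k -> g, p -> b / _ Z: no change
3. 0 -> i / C _ C: inserts after position(s) 9: zorarapudikaf
surface: zorarapudikaf

cell GRD=fe, KEL=ri, ASPECT=pa:
underlying: z-arapud-kvu-v
1. b -> p, v -> f / _ #: fires at position(s) 11: zarapudkvuf
2. f -> v, k -> g, p -> b / _ Z: fires at position(s) 8: zarapudgvuf
3. 0 -> i / C _ C: inserts after position(s) 7, 8: zarapudigivuf
surface: zarapudigivuf


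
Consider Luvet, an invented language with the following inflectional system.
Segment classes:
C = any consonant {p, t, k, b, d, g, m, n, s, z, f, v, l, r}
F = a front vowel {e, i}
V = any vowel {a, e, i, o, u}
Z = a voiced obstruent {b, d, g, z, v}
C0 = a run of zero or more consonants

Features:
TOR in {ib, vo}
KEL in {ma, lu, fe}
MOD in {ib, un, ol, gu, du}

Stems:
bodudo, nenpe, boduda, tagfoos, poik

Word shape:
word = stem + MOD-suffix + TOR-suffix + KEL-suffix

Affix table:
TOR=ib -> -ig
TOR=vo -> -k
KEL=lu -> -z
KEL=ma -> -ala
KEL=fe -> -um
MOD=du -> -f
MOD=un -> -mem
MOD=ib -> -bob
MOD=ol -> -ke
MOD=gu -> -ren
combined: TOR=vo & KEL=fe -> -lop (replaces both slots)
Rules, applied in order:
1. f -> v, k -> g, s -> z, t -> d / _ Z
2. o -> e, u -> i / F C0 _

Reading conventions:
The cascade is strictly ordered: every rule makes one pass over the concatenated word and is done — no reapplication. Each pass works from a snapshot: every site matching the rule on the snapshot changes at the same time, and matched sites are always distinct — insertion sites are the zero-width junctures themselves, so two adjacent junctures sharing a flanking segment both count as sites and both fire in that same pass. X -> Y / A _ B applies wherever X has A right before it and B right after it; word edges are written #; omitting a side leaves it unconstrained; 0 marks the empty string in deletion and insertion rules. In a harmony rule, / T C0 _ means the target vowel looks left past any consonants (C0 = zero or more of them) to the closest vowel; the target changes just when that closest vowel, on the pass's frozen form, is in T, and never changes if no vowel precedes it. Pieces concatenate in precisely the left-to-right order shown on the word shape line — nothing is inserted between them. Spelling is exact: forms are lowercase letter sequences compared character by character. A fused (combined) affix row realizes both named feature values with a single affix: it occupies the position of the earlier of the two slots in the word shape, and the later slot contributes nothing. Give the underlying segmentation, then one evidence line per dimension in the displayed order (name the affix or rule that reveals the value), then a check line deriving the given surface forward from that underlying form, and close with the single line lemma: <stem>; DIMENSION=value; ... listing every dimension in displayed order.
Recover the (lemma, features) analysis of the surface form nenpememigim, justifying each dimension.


underlying: nenpe-mem-ig-um
TOR=ib - signalled by the affix -ig
KEL=fe - signalled by the affix -um
MOD=un - signalled by the affix -mem
check: nenpememigum -> nenpememigum -> nenpememigim
lemma: nenpe; TOR=ib; KEL=fe; MOD=un


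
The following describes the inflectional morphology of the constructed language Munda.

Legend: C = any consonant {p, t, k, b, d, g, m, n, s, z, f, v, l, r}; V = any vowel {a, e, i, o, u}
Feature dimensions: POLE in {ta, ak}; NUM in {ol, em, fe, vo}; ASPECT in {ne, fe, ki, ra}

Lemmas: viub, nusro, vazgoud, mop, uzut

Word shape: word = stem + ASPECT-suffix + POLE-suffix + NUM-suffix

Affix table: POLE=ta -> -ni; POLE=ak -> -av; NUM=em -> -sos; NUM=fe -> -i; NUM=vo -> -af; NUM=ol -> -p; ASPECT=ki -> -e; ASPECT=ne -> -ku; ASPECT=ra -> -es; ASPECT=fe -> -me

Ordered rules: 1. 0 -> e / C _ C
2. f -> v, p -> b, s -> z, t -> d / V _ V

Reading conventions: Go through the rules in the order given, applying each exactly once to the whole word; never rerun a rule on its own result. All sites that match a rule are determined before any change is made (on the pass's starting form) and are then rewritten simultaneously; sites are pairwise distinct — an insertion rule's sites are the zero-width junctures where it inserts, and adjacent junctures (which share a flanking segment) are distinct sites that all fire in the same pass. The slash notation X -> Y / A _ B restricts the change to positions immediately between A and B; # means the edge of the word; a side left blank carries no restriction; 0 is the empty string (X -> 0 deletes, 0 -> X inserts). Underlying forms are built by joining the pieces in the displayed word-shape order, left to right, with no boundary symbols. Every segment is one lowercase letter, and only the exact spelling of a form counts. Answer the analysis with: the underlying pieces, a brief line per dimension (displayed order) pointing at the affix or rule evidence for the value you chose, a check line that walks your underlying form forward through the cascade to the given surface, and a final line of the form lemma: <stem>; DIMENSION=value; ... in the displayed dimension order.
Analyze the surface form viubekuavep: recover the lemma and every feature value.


underlying: viub-ku-av-p
POLE=ak - signalled by the affix -av
NUM=ol - signalled by the affix -p
ASPECT=ne - signalled by the affix -ku
check: viubkuavp -> viubekuavep -> viubekuavep
lemma: viub; POLE=ak; NUM=ol; ASPECT=ne


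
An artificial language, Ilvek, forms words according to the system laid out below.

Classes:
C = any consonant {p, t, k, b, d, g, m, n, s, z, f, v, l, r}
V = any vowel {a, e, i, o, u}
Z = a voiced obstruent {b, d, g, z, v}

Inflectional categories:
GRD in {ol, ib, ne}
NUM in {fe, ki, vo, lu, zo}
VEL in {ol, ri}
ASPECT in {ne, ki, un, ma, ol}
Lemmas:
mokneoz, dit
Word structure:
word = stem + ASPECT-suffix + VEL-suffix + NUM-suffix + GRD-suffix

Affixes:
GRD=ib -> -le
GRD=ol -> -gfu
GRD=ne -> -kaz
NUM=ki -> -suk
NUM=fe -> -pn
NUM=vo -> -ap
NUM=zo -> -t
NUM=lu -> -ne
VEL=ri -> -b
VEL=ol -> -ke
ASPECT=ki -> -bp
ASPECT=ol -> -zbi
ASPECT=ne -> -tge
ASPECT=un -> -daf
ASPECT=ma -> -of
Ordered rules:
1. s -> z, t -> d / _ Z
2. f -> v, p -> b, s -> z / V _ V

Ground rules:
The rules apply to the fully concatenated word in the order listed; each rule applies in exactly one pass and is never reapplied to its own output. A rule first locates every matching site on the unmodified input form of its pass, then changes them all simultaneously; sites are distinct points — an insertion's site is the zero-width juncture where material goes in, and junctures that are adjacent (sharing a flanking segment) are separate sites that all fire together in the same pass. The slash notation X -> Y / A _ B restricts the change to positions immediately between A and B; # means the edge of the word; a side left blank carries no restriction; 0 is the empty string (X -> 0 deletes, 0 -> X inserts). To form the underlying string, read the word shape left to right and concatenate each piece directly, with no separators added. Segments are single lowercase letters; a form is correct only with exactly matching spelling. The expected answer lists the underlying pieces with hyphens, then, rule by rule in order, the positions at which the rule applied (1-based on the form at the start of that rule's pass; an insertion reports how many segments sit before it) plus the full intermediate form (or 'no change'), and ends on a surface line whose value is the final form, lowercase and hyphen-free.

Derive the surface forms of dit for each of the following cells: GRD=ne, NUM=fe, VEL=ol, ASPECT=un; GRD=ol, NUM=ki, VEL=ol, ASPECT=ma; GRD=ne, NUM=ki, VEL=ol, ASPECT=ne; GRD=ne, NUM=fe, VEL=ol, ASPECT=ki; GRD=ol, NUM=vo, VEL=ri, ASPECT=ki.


cell GRD=ne, NUM=fe, VEL=ol, ASPECT=un:
underlying: dit-daf-ke-pn-kaz
1. s -> z, t -> d / _ Z: fires at position(s) 3: diddafkepnkaz
2. f -> v, p -> b, s -> z / V _ V: no change
surface: diddafkepnkaz

cell GRD=ol, NUM=ki, VEL=ol, ASPECT=ma:
underlying: dit-of-ke-suk-gfu
1. s -> z, t -> d / _ Z: no change
2. f -> v, p -> b, s -> z / V _ V: fires at position(s) 8: ditofkezukgfu
surface: ditofkezukgfu

cell GRD=ne, NUM=ki, VEL=ol, ASPECT=ne:
underlying: dit-tge-ke-suk-kaz
1. s -> z, t -> d / _ Z: fires at position(s) 4: ditdgekesukkaz
2. f -> v, p -> b, s -> z / V _ V: fires at position(s) 9: ditdgekezukkaz
surface: ditdgekezukkaz

cell GRD=ne, NUM=fe, VEL=ol, ASPECT=ki:
underlying: dit-bp-ke-pn-kaz
1. s -> z, t -> d / _ Z: fires at position(s) 3: didbpkepnkaz
2. f -> v, p -> b, s -> z / V _ V: no change
surface: didbpkepnkaz

cell GRD=ol, NUM=vo, VEL=ri, ASPECT=ki:
underlying: dit-bp-b-ap-gfu
1. s -> z, t -> d / _ Z: fires at position(s) 3: didbpbapgfu
2. f -> v, p -> b, s -> z / V _ V: no change
surface: didbpbapgfu


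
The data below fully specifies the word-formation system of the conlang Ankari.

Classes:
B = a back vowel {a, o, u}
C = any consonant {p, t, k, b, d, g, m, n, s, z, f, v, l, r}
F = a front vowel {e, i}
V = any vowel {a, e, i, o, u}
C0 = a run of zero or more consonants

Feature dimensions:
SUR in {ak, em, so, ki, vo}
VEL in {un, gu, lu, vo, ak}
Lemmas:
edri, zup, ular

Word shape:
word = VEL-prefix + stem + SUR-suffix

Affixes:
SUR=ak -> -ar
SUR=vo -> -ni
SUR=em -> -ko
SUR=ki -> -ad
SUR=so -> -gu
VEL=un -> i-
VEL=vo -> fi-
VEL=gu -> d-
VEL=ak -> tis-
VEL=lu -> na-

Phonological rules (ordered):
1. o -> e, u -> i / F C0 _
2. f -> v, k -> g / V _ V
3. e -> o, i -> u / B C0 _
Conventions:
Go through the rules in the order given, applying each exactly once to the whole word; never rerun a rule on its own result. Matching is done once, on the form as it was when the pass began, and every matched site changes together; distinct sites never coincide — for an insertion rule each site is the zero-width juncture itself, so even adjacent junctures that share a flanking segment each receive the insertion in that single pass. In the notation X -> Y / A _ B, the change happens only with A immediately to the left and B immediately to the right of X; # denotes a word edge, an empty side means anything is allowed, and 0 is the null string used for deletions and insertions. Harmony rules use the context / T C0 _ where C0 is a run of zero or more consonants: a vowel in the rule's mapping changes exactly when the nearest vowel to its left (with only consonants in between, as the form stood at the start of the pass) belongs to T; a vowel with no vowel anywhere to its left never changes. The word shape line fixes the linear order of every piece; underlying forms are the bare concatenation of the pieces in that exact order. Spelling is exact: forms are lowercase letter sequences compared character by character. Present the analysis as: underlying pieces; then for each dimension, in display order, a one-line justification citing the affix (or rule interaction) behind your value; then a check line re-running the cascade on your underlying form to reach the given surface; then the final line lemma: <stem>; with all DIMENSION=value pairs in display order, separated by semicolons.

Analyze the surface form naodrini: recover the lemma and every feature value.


underlying: na-edri-ni
SUR=vo - signalled by the affix -ni
VEL=lu - signalled by the affix na-
check: naedrini -> naedrini -> naedrini -> naodrini
lemma: edri; SUR=vo; VEL=lu


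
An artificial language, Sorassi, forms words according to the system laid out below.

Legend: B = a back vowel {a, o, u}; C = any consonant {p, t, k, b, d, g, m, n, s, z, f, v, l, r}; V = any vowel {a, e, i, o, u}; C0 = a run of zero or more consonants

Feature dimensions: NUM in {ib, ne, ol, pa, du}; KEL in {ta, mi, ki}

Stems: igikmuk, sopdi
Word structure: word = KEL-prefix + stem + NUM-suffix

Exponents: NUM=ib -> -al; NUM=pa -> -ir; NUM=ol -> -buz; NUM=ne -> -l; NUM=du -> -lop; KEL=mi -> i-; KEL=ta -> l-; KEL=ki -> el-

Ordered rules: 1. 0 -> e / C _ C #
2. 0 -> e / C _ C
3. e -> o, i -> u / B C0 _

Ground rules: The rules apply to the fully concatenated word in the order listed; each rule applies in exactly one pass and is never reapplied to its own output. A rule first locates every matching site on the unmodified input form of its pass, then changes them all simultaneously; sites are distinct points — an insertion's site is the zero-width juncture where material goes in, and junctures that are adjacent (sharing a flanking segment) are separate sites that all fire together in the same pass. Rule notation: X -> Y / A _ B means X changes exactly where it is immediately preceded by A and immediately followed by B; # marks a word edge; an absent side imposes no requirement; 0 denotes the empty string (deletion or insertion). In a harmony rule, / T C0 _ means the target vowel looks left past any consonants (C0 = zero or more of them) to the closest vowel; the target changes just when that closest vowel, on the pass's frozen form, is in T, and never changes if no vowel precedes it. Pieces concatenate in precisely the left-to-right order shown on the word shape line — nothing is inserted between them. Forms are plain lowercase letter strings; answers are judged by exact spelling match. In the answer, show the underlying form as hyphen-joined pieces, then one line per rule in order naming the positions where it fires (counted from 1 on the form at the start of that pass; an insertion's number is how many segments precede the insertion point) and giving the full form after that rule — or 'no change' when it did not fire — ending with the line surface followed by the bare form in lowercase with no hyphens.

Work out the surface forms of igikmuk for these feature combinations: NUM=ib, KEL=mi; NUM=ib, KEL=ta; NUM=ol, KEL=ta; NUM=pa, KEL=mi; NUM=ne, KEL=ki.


cell NUM=ib, KEL=mi:
underlying: i-igikmuk-al
1. 0 -> e / C _ C #: no change
2. 0 -> e / C _ C: inserts after position(s) 5: iigikemukal
3. e -> o, i -> u / B C0 _: no change
surface: iigikemukal

cell NUM=ib, KEL=ta:
underlying: l-igikmuk-al
1. 0 -> e / C _ C #: no change
2. 0 -> e / C _ C: inserts after position(s) 5: ligikemukal
3. e -> o, i -> u / B C0 _: no change
surface: ligikemukal

cell NUM=ol, KEL=ta:
underlying: l-igikmuk-buz
1. 0 -> e / C _ C #: no change
2. 0 -> e / C _ C: inserts after position(s) 5, 8: ligikemukebuz
3. e -> o, i -> u / B C0 _: fires at position(s) 10: ligikemukobuz
surface: ligikemukobuz

cell NUM=pa, KEL=mi:
underlying: i-igikmuk-ir
1. 0 -> e / C _ C #: no change
2. 0 -> e / C _ C: inserts after position(s) 5: iigikemukir
3. e -> o, i -> u / B C0 _: fires at position(s) 10: iigikemukur
surface: iigikemukur

cell NUM=ne, KEL=ki:
underlying: el-igikmuk-l
1. 0 -> e / C _ C #: inserts after position(s) 9: eligikmukel
2. 0 -> e / C _ C: inserts after position(s) 6: eligikemukel
3. e -> o, i -> u / B C0 _: fires at position(s) 11: eligikemukol
surface: eligikemukol


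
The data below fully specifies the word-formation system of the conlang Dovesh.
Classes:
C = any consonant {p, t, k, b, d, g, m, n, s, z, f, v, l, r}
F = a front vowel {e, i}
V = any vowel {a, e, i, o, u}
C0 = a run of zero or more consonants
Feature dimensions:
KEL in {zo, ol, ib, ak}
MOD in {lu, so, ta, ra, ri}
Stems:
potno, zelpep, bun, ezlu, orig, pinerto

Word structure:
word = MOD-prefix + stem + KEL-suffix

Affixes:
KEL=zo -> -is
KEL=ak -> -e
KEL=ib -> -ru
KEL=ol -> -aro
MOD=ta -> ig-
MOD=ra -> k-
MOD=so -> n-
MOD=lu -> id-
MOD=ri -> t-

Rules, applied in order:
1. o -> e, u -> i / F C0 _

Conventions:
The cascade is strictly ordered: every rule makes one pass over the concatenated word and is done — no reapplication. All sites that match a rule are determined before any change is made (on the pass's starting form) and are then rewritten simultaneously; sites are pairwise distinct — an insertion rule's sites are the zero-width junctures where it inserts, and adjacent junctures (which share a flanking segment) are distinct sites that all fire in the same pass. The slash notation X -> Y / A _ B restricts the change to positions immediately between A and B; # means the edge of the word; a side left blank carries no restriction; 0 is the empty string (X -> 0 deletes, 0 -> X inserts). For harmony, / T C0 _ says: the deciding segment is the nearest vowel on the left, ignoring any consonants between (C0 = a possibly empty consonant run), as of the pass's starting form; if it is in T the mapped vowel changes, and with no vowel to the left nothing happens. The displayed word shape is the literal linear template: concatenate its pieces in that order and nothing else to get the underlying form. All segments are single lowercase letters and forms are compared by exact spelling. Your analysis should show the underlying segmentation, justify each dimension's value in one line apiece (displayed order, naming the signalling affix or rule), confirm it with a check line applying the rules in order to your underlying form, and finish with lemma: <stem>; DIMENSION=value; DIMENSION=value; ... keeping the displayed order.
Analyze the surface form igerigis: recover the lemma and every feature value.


underlying: ig-orig-is
KEL=zo - signalled by the affix -is
MOD=ta - signalled by the affix ig-
check: igorigis -> igerigis
lemma: orig; KEL=zo; MOD=ta


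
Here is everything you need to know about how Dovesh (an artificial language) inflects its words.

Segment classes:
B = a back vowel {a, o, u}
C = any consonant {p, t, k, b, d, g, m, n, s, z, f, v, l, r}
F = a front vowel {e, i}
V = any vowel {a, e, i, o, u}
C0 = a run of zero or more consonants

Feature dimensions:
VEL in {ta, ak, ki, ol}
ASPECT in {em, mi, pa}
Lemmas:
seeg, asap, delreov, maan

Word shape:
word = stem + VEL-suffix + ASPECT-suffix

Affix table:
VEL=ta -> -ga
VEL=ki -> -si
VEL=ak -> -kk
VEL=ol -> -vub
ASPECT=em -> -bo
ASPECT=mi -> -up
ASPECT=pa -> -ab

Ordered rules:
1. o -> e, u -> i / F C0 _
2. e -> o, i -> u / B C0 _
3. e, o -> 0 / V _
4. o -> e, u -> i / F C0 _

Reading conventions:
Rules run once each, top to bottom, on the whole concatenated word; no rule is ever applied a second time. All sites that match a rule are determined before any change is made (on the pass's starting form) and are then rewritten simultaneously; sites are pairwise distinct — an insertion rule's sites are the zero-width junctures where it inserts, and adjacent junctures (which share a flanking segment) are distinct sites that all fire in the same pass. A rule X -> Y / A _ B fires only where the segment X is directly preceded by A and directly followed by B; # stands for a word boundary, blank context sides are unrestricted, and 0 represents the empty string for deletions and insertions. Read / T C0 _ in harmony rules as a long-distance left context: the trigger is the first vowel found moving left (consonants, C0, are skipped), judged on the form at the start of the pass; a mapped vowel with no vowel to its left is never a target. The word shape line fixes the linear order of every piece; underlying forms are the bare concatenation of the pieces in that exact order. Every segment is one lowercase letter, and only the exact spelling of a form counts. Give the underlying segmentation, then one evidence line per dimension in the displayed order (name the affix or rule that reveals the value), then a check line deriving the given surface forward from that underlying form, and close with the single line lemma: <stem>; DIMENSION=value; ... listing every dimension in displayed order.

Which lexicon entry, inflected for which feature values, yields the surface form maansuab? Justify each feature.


underlying: maan-si-ab
VEL=ki - signalled by the affix -si
ASPECT=pa - signalled by the affix -ab
check: maansiab -> maansiab -> maansuab -> maansuab -> maansuab
lemma: maan; VEL=ki; ASPECT=pa


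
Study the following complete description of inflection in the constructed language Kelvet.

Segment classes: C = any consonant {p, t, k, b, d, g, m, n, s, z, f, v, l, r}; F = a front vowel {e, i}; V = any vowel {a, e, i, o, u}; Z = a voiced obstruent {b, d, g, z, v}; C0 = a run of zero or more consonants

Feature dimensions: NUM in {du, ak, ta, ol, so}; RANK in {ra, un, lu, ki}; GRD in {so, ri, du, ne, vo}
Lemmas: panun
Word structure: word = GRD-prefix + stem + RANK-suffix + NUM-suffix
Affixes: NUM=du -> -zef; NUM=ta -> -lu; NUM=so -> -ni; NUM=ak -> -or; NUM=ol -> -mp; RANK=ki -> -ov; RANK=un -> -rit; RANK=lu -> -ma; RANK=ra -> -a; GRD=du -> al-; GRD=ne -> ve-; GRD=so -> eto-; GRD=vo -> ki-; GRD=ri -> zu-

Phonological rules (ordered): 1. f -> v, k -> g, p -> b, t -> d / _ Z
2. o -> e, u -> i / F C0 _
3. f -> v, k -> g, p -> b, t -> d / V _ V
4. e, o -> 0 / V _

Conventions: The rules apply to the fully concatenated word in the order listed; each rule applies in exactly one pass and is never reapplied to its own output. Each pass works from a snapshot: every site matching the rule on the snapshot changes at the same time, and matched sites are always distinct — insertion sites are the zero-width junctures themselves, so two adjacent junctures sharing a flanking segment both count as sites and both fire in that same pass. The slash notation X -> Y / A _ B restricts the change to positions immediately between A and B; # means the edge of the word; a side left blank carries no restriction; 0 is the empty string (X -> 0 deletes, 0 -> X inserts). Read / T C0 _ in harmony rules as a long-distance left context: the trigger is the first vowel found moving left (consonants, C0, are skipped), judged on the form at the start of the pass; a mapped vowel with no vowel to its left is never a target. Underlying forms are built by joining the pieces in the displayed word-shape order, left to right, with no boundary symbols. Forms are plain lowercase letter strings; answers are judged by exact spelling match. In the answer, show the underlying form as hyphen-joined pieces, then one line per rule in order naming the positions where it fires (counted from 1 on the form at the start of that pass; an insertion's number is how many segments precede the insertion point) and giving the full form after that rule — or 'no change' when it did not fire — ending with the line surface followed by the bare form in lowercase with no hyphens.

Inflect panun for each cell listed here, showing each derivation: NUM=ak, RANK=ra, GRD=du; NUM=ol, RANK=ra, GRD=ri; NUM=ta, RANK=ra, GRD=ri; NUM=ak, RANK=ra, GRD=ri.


cell NUM=ak, RANK=ra, GRD=du:
underlying: al-panun-a-or
1. f -> v, k -> g, p -> b, t -> d / _ Z: no change
2. o -> e, u -> i / F C0 _: no change
3. f -> v, k -> g, p -> b, t -> d / V _ V: no change
4. e, o -> 0 / V _: fires at position(s) 9: alpanunar
surface: alpanunar

cell NUM=ol, RANK=ra, GRD=ri:
underlying: zu-panun-a-mp
1. f -> v, k -> g, p -> b, t -> d / _ Z: no change
2. o -> e, u -> i / F C0 _: no change
3. f -> v, k -> g, p -> b, t -> d / V _ V: fires at position(s) 3: zubanunamp
4. e, o -> 0 / V _: no change
surface: zubanunamp

cell NUM=ta, RANK=ra, GRD=ri:
underlying: zu-panun-a-lu
1. f -> v, k -> g, p -> b, t -> d / _ Z: no change
2. o -> e, u -> i / F C0 _: no change
3. f -> v, k -> g, p -> b, t -> d / V _ V: fires at position(s) 3: zubanunalu
4. e, o -> 0 / V _: no change
surface: zubanunalu

cell NUM=ak, RANK=ra, GRD=ri:
underlying: zu-panun-a-or
1. f -> v, k -> g, p -> b, t -> d / _ Z: no change
2. o -> e, u -> i / F C0 _: no change
3. f -> v, k -> g, p -> b, t -> d / V _ V: fires at position(s) 3: zubanunaor
4. e, o -> 0 / V _: fires at position(s) 9: zubanunar
surface: zubanunar
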